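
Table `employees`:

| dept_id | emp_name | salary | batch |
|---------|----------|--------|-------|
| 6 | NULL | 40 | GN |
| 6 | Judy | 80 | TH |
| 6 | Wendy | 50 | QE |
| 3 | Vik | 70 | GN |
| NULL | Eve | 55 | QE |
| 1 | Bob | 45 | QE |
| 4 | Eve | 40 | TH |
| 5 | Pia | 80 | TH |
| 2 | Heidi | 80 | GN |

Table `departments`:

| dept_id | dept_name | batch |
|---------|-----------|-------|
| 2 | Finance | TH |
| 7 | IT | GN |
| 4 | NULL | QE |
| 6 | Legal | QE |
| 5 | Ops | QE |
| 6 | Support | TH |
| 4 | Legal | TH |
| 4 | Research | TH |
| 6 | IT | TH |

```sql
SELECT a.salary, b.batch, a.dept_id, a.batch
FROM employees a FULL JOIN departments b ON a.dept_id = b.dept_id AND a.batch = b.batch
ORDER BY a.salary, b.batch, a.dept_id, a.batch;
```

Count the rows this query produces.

15

FULL OUTER JOIN keeps every row from both sides; unmatched rows get NULL for the other side's columns.
Matching on a.dept_id = b.dept_id AND a.batch = b.batch. A NULL in a compared column never satisfies the condition.
- a row (dept_id=6, batch=GN): no match → kept, b columns NULL.
- a row (dept_id=6, batch=TH): matches 2 b row(s) → 2 output row(s).
- a row (dept_id=6, batch=QE): matches 1 b row(s) → 1 output row(s).
- a row (dept_id=3, batch=GN): no match → kept, b columns NULL.
- a row (dept_id=NULL, batch=QE): no match → kept, b columns NULL.
- a row (dept_id=1, batch=QE): no match → kept, b columns NULL.
- a row (dept_id=4, batch=TH): matches 2 b row(s) → 2 output row(s).
- a row (dept_id=5, batch=TH): no match → kept, b columns NULL.
- a row (dept_id=2, batch=GN): no match → kept, b columns NULL.
- plus 4 unmatched b row(s), each kept with NULL a columns.
Total: 5 matched + 10 padded = 15 rows.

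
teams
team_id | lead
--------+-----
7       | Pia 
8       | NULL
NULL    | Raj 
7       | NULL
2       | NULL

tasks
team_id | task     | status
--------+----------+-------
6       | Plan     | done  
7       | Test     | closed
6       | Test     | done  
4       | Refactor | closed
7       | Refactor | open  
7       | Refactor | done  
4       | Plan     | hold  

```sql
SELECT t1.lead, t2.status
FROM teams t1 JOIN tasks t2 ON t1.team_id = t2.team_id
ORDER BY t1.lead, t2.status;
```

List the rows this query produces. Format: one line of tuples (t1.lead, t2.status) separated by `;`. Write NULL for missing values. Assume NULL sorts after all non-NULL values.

(Pia, closed); (Pia, done); (Pia, open); (NULL, closed); (NULL, done); (NULL, open)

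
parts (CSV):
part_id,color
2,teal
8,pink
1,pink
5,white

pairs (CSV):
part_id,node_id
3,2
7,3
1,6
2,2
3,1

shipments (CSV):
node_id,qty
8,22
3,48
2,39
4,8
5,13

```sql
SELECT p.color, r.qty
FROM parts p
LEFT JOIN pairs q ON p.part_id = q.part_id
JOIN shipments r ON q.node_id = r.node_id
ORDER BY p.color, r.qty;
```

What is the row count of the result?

1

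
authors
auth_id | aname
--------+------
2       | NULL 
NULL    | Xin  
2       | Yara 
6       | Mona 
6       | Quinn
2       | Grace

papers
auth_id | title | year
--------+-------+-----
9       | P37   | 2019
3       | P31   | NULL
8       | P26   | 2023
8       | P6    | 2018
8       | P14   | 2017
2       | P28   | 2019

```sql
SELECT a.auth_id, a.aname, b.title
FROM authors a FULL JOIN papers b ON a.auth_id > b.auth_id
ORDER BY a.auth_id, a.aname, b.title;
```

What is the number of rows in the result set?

FULL OUTER JOIN keeps every row from both sides; unmatched rows get NULL for the other side's columns.
Matching on a.auth_id > b.auth_id. A NULL in a compared column never satisfies the condition.
- a (auth_id=2) has no partner → padded with NULL.
- a (auth_id=NULL) has no partner → padded with NULL.
- a (auth_id=2) has no partner → padded with NULL.
- a (auth_id=6) pairs with 2 row(s) of b.
- a (auth_id=6) pairs with 2 row(s) of b.
- a (auth_id=2) has no partner → padded with NULL.
- 4 row(s) from b found no a partner → padded with NULL.
Total: 4 matched + 8 padded = 12 rows.

12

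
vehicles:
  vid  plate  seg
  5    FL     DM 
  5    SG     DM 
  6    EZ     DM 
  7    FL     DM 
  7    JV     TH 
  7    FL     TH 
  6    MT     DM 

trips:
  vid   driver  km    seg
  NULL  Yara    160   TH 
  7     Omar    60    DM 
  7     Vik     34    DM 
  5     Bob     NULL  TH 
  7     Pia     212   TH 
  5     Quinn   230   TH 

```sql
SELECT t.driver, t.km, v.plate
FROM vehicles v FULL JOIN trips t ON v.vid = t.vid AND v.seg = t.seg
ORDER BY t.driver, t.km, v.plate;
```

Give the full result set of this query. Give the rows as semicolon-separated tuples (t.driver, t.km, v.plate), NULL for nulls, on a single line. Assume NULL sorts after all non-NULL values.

(Bob, NULL, NULL); (Omar, 60, FL); (Pia, 212, FL); (Pia, 212, JV); (Quinn, 230, NULL); (Vik, 34, FL); (Yara, 160, NULL); (NULL, NULL, EZ); (NULL, NULL, FL); (NULL, NULL, MT); (NULL, NULL, SG)

FULL OUTER JOIN keeps every row from both sides; unmatched rows get NULL for the other side's columns.
Matching on v.vid = t.vid AND v.seg = t.seg. A NULL in a compared column never satisfies the condition.
- vid=5, seg=DM: no t row matches, row kept with t columns NULL.
- vid=5, seg=DM: no t row matches, row kept with t columns NULL.
- vid=6, seg=DM: no t row matches, row kept with t columns NULL.
- vid=7, seg=DM: 2 matching t row(s), so 2 row(s) emitted.
- vid=7, seg=TH: 1 matching t row(s), so 1 row(s) emitted.
- vid=7, seg=TH: 1 matching t row(s), so 1 row(s) emitted.
- vid=6, seg=DM: no t row matches, row kept with t columns NULL.
- 3 t row(s) had no v match → kept, v columns NULL.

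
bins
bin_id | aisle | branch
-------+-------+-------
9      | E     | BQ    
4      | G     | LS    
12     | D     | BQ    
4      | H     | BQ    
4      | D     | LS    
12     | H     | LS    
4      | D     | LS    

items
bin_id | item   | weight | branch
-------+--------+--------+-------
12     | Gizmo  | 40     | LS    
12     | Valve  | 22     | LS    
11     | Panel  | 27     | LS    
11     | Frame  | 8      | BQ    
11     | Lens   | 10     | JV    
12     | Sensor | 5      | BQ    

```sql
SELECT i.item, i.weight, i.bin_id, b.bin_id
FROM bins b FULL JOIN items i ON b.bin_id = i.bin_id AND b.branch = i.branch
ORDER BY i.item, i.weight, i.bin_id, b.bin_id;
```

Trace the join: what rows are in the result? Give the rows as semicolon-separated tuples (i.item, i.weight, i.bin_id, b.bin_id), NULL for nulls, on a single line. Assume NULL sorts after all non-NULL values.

FULL OUTER JOIN keeps every row from both sides; unmatched rows get NULL for the other side's columns.
Matching on b.bin_id = i.bin_id AND b.branch = i.branch.
- bin_id=9, branch=BQ: no i row matches, row kept with i columns NULL.
- bin_id=4, branch=LS: no i row matches, row kept with i columns NULL.
- bin_id=12, branch=BQ: 1 matching i row(s), so 1 row(s) emitted.
- bin_id=4, branch=BQ: no i row matches, row kept with i columns NULL.
- bin_id=4, branch=LS: no i row matches, row kept with i columns NULL.
- bin_id=12, branch=LS: 2 matching i row(s), so 2 row(s) emitted.
- bin_id=4, branch=LS: no i row matches, row kept with i columns NULL.
- 3 row(s) from i found no b partner → padded with NULL.

(Frame, 8, 11, NULL); (Gizmo, 40, 12, 12); (Lens, 10, 11, NULL); (Panel, 27, 11, NULL); (Sensor, 5, 12, 12); (Valve, 22, 12, 12); (NULL, NULL, NULL, 4); (NULL, NULL, NULL, 4); (NULL, NULL, NULL, 4); (NULL, NULL, NULL, 4); (NULL, NULL, NULL, 9)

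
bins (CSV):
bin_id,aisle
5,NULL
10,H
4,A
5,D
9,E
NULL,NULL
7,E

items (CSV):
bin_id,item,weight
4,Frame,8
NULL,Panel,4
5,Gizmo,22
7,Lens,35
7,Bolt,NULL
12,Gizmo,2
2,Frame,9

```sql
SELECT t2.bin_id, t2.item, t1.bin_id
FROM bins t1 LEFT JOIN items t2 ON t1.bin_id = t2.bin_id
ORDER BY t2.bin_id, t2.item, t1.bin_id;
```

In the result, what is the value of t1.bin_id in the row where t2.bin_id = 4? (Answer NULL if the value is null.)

4

LEFT JOIN keeps every row from `bins`; unmatched rows get NULL for `items`'s columns.
Matching on t1.bin_id = t2.bin_id. A NULL in a compared column never satisfies the condition.
Matched pairs: 5; unmatched t1 rows kept: 3.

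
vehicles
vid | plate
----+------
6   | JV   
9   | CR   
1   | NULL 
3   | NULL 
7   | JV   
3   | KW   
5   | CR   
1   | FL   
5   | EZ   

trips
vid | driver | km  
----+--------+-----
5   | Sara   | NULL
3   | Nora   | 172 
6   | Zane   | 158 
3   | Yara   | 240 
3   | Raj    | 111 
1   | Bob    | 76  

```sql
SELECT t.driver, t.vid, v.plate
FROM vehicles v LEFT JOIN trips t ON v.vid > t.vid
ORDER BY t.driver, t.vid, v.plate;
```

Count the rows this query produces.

29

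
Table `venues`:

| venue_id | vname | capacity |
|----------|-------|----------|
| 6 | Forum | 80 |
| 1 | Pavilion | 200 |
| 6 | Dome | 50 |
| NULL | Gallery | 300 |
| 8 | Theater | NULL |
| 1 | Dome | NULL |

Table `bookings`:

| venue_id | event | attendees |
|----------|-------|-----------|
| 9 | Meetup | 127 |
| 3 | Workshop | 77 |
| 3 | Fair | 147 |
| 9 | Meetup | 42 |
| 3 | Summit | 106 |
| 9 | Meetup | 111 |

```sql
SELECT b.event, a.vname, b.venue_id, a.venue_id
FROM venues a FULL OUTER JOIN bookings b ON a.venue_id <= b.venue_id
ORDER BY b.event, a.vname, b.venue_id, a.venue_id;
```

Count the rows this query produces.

FULL OUTER JOIN keeps every row from both sides; unmatched rows get NULL for the other side's columns.
Matching on a.venue_id <= b.venue_id. A NULL in a compared column never satisfies the condition.
Matched pairs: 21; unmatched a rows kept: 1; unmatched b rows kept: 0.
Total: 21 matched + 1 padded = 22 rows.

22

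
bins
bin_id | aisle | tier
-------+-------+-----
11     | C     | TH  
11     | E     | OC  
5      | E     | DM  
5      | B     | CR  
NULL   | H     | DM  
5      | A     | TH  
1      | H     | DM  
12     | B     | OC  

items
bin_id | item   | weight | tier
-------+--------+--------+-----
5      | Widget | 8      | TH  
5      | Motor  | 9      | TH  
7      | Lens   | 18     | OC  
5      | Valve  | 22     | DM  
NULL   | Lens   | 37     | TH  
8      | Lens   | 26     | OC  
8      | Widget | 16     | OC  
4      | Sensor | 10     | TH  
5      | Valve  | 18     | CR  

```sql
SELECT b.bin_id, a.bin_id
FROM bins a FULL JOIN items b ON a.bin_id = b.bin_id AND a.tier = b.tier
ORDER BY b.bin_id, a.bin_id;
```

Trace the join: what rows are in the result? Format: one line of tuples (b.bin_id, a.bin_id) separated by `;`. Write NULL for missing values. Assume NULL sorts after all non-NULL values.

(4, NULL); (5, 5); (5, 5); (5, 5); (5, 5); (7, NULL); (8, NULL); (8, NULL); (NULL, 1); (NULL, 11); (NULL, 11); (NULL, 12); (NULL, NULL); (NULL, NULL)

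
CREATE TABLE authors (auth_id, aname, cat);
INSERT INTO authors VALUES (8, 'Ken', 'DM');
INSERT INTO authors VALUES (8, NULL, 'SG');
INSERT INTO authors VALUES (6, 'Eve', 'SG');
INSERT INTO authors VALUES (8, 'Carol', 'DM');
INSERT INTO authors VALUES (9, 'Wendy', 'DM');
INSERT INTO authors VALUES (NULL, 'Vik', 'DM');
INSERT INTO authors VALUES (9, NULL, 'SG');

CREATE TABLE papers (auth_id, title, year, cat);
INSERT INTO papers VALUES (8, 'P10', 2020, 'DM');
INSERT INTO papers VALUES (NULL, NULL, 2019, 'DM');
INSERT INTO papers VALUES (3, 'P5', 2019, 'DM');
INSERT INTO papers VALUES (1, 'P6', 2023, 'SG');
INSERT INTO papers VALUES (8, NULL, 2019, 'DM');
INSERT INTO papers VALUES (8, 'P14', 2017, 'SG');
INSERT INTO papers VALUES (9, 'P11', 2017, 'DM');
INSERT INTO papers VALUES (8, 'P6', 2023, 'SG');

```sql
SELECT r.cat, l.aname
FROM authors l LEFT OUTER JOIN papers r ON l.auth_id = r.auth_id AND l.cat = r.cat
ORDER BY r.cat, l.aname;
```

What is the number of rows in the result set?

10

LEFT JOIN keeps every row from `authors`; unmatched rows get NULL for `papers`'s columns.
Matching on l.auth_id = r.auth_id AND l.cat = r.cat. A NULL in a compared column never satisfies the condition.
Matched pairs: 7; unmatched l rows kept: 3.
Total: 7 matched + 3 padded = 10 rows.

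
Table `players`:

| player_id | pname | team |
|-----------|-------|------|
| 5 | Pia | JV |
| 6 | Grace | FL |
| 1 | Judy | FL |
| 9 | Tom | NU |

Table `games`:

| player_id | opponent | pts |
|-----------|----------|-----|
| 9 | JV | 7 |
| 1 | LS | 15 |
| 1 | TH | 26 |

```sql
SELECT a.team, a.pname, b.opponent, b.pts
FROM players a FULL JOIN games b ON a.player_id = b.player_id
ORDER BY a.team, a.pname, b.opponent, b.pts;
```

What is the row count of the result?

5

FULL OUTER JOIN keeps every row from both sides; unmatched rows get NULL for the other side's columns.
Matching on a.player_id = b.player_id.
Matched pairs: 3; unmatched a rows kept: 2; unmatched b rows kept: 0.
Total: 3 matched + 2 padded = 5 rows.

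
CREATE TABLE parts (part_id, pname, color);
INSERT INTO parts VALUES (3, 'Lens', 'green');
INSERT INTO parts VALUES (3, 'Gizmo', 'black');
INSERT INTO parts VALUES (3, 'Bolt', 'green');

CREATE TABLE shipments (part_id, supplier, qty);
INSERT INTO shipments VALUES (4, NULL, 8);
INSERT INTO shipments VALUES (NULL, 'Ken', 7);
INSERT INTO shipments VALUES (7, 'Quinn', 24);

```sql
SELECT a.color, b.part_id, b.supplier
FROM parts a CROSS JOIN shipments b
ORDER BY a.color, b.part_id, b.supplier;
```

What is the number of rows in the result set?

CROSS JOIN pairs every row of `parts` with every row of `shipments`: 3 × 3 = 9 rows.

9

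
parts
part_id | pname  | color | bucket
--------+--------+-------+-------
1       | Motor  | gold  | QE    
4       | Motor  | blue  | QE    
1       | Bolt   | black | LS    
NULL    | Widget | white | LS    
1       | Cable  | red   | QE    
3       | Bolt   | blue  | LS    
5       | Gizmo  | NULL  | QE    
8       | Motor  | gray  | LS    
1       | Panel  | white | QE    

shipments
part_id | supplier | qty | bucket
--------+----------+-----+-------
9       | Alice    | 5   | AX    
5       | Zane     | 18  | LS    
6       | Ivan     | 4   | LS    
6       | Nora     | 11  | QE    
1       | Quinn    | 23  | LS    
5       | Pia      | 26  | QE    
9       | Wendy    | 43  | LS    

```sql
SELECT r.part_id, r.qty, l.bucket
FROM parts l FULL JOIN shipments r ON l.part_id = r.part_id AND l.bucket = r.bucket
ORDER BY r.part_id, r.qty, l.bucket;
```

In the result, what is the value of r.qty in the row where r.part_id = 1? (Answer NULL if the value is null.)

23

FULL OUTER JOIN keeps every row from both sides; unmatched rows get NULL for the other side's columns.
Matching on l.part_id = r.part_id AND l.bucket = r.bucket. A NULL in a compared column never satisfies the condition.
- l[0] part_id=1, bucket=QE → no match; kept with NULLs on the r side.
- l[1] part_id=4, bucket=QE → no match; kept with NULLs on the r side.
- l[2] part_id=1, bucket=LS → 1 match(es) in r → 1 row(s).
- l[3] part_id=NULL, bucket=LS → no match; kept with NULLs on the r side.
- l[4] part_id=1, bucket=QE → no match; kept with NULLs on the r side.
- l[5] part_id=3, bucket=LS → no match; kept with NULLs on the r side.
- l[6] part_id=5, bucket=QE → 1 match(es) in r → 1 row(s).
- l[7] part_id=8, bucket=LS → no match; kept with NULLs on the r side.
- l[8] part_id=1, bucket=QE → no match; kept with NULLs on the r side.
- plus 5 unmatched r row(s), each kept with NULL l columns.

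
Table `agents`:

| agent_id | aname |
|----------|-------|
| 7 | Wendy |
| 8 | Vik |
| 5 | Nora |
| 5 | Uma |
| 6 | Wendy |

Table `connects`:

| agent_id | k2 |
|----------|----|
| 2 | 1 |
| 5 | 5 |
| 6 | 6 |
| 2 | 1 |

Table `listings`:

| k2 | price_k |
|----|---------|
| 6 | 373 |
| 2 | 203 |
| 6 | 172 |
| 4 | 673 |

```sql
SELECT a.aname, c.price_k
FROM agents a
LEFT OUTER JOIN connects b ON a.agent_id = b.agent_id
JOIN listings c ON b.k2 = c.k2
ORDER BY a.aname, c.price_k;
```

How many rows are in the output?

Evaluate left to right. First `agents a LEFT JOIN connects b` on agent_id: 5 row(s).
Then INNER JOIN `listings c` on k2: keep only rows whose b.k2 appears in c.
Result: 2 row(s).

2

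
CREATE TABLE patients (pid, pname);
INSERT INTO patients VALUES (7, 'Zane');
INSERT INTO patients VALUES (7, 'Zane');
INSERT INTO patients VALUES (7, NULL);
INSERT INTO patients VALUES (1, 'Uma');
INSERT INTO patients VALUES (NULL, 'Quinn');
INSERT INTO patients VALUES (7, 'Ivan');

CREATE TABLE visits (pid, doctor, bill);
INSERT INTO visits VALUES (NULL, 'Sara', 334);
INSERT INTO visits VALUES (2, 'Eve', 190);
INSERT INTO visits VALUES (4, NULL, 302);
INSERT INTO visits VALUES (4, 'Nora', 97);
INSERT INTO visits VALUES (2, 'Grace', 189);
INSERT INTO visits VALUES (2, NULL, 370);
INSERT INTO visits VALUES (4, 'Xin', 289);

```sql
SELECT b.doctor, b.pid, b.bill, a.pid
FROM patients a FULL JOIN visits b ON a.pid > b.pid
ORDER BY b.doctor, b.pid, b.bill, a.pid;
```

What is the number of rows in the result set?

27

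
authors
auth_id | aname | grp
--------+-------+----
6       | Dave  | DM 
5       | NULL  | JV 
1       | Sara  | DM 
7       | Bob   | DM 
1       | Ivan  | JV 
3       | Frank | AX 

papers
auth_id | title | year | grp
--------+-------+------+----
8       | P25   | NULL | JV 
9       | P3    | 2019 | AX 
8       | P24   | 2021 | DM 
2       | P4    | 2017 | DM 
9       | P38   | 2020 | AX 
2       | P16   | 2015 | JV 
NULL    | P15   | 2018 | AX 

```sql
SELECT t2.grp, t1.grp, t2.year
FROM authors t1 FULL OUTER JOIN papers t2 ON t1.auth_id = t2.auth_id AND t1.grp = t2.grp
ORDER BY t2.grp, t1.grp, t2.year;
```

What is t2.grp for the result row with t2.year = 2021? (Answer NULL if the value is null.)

FULL OUTER JOIN keeps every row from both sides; unmatched rows get NULL for the other side's columns.
Matching on t1.auth_id = t2.auth_id AND t1.grp = t2.grp. A NULL in a compared column never satisfies the condition.
- t1[0] auth_id=6, grp=DM → no match; kept with NULLs on the t2 side.
- t1[1] auth_id=5, grp=JV → no match; kept with NULLs on the t2 side.
- t1[2] auth_id=1, grp=DM → no match; kept with NULLs on the t2 side.
- t1[3] auth_id=7, grp=DM → no match; kept with NULLs on the t2 side.
- t1[4] auth_id=1, grp=JV → no match; kept with NULLs on the t2 side.
- t1[5] auth_id=3, grp=AX → no match; kept with NULLs on the t2 side.
- 7 t2 row(s) had no t1 match → kept, t1 columns NULL.

DM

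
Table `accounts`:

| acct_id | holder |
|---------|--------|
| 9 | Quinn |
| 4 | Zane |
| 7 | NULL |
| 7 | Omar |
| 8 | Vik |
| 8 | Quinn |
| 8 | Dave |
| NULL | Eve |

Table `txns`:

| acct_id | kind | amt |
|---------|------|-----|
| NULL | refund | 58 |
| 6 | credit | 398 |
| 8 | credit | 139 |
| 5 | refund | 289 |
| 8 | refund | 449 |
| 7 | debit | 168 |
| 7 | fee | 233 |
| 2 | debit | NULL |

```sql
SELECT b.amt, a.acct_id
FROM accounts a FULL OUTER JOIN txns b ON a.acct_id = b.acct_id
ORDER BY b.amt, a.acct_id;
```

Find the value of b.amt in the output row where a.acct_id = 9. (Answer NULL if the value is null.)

FULL OUTER JOIN keeps every row from both sides; unmatched rows get NULL for the other side's columns.
Matching on a.acct_id = b.acct_id. A NULL in a compared column never satisfies the condition.
Matched pairs: 10; unmatched a rows kept: 3; unmatched b rows kept: 4.

NULL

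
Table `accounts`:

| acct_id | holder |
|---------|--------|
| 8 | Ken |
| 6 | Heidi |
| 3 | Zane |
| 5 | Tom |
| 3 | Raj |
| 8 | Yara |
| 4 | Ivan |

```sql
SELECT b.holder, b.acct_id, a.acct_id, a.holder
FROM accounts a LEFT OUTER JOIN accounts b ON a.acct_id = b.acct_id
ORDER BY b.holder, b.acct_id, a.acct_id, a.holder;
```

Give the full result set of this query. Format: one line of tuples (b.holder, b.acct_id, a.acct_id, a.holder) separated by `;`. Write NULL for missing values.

(Heidi, 6, 6, Heidi); (Ivan, 4, 4, Ivan); (Ken, 8, 8, Ken); (Ken, 8, 8, Yara); (Raj, 3, 3, Raj); (Raj, 3, 3, Zane); (Tom, 5, 5, Tom); (Yara, 8, 8, Ken); (Yara, 8, 8, Yara); (Zane, 3, 3, Raj); (Zane, 3, 3, Zane)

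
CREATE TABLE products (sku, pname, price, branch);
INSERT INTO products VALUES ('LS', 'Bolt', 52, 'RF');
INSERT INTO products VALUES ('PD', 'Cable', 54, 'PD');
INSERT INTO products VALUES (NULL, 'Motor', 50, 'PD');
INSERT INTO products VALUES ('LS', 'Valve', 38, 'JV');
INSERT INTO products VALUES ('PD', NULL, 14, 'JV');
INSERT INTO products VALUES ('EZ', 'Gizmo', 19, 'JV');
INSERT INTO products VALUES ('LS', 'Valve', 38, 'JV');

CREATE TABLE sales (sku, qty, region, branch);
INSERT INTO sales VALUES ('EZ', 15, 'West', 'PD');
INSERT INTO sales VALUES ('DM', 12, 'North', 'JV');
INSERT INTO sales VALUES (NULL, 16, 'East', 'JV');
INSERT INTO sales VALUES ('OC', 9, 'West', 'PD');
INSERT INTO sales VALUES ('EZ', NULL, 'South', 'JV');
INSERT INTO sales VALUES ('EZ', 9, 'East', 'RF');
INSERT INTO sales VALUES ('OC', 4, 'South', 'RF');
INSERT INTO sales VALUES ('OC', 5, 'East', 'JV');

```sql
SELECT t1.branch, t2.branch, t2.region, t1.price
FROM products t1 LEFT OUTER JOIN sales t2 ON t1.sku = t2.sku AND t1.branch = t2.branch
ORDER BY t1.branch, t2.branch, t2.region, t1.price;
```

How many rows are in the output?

LEFT JOIN keeps every row from `products`; unmatched rows get NULL for `sales`'s columns.
Matching on t1.sku = t2.sku AND t1.branch = t2.branch. A NULL in a compared column never satisfies the condition.
Matched pairs: 1; unmatched t1 rows kept: 6.
Total: 1 matched + 6 padded = 7 rows.

7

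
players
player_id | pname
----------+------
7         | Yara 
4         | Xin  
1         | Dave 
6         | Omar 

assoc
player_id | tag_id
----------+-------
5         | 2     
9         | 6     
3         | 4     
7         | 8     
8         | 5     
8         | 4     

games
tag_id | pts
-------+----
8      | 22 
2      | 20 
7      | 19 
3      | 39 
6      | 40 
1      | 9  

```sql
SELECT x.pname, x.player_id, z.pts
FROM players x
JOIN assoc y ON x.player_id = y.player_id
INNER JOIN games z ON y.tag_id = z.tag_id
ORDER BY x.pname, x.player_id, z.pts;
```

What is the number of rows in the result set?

1

Evaluate left to right. First `players x INNER JOIN assoc y` on player_id: 1 row(s).
Then INNER JOIN `games z` on tag_id: keep only rows whose y.tag_id appears in z.
Result: 1 row(s).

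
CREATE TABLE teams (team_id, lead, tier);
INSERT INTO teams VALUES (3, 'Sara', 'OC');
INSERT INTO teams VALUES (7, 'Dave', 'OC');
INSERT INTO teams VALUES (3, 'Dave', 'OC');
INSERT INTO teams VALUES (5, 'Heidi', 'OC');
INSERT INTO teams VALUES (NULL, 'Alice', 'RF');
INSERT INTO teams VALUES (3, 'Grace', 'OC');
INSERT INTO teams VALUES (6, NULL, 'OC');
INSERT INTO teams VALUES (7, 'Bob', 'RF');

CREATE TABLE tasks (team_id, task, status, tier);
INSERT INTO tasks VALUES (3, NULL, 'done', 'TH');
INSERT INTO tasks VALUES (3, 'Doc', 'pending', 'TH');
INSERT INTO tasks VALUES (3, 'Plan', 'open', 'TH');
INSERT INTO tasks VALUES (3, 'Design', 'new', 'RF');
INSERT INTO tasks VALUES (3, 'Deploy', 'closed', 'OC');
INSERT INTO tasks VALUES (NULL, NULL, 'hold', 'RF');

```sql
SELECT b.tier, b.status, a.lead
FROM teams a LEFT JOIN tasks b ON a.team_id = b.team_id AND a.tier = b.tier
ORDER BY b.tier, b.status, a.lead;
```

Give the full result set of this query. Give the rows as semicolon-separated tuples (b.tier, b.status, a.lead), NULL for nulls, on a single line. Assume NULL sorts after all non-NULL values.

(OC, closed, Dave); (OC, closed, Grace); (OC, closed, Sara); (NULL, NULL, Alice); (NULL, NULL, Bob); (NULL, NULL, Dave); (NULL, NULL, Heidi); (NULL, NULL, NULL)

LEFT JOIN keeps every row from `teams`; unmatched rows get NULL for `tasks`'s columns.
Matching on a.team_id = b.team_id AND a.tier = b.tier. A NULL in a compared column never satisfies the condition.
Matched pairs: 3; unmatched a rows kept: 5.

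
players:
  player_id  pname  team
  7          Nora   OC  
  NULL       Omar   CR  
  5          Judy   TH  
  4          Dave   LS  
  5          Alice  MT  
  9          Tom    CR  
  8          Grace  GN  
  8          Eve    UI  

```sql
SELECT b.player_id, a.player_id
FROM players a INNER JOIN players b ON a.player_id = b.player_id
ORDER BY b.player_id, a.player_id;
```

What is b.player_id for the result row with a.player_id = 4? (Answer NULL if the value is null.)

4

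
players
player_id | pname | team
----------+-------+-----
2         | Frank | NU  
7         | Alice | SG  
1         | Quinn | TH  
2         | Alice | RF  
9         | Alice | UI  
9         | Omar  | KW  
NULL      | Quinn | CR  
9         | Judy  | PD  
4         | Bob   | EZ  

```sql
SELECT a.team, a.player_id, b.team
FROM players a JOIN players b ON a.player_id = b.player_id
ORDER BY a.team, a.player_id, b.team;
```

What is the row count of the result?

INNER JOIN keeps only pairs where the ON condition holds.
Matching on a.player_id = b.player_id. A NULL in a compared column never satisfies the condition.
- a[0] player_id=2 → 2 match(es) in b → 2 row(s).
- a[1] player_id=7 → 1 match(es) in b → 1 row(s).
- a[2] player_id=1 → 1 match(es) in b → 1 row(s).
- a[3] player_id=2 → 2 match(es) in b → 2 row(s).
- a[4] player_id=9 → 3 match(es) in b → 3 row(s).
- a[5] player_id=9 → 3 match(es) in b → 3 row(s).
- a[6] player_id=NULL → no match; dropped.
- a[7] player_id=9 → 3 match(es) in b → 3 row(s).
- a[8] player_id=4 → 1 match(es) in b → 1 row(s).
Total: 16 rows.

16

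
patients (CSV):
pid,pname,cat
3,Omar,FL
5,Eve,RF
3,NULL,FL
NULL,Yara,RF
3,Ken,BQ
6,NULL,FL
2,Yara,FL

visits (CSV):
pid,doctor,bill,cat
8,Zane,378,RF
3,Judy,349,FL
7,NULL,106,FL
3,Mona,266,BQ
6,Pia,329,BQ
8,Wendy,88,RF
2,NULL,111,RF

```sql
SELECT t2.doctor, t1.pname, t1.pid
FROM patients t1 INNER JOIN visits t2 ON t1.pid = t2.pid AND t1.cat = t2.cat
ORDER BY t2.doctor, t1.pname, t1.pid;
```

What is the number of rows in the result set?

3

INNER JOIN keeps only pairs where the ON condition holds.
Matching on t1.pid = t2.pid AND t1.cat = t2.cat. A NULL in a compared column never satisfies the condition.
- t1[0] pid=3, cat=FL → 1 match(es) in t2 → 1 row(s).
- t1[1] pid=5, cat=RF → no match; dropped.
- t1[2] pid=3, cat=FL → 1 match(es) in t2 → 1 row(s).
- t1[3] pid=NULL, cat=RF → no match; dropped.
- t1[4] pid=3, cat=BQ → 1 match(es) in t2 → 1 row(s).
- t1[5] pid=6, cat=FL → no match; dropped.
- t1[6] pid=2, cat=FL → no match; dropped.
Total: 3 rows.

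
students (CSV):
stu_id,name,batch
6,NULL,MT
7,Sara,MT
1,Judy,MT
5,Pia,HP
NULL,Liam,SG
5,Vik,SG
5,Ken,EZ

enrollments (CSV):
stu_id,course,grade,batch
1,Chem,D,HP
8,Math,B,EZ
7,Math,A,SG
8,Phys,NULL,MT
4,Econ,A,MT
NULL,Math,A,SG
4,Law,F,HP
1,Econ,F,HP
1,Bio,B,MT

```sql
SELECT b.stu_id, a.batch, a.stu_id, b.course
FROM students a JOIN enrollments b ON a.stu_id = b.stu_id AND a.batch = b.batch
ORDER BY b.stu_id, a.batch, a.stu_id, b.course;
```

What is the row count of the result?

1

INNER JOIN keeps only pairs where the ON condition holds.
Matching on a.stu_id = b.stu_id AND a.batch = b.batch. A NULL in a compared column never satisfies the condition.
Matched pairs: 1.
Total: 1 rows.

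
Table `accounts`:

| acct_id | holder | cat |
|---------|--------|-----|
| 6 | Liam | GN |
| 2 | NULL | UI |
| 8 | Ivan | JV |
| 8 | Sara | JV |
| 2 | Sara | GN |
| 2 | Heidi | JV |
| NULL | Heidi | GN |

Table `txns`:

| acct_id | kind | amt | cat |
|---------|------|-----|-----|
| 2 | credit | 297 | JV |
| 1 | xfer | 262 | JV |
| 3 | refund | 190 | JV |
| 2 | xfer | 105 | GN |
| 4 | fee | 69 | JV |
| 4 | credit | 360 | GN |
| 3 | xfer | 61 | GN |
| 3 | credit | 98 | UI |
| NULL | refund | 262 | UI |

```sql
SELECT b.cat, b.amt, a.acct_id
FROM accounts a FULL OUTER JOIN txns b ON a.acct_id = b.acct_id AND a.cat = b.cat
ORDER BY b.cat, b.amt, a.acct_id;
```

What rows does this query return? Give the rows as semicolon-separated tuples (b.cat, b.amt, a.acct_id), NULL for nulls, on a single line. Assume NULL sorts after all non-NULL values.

(GN, 61, NULL); (GN, 105, 2); (GN, 360, NULL); (JV, 69, NULL); (JV, 190, NULL); (JV, 262, NULL); (JV, 297, 2); (UI, 98, NULL); (UI, 262, NULL); (NULL, NULL, 2); (NULL, NULL, 6); (NULL, NULL, 8); (NULL, NULL, 8); (NULL, NULL, NULL)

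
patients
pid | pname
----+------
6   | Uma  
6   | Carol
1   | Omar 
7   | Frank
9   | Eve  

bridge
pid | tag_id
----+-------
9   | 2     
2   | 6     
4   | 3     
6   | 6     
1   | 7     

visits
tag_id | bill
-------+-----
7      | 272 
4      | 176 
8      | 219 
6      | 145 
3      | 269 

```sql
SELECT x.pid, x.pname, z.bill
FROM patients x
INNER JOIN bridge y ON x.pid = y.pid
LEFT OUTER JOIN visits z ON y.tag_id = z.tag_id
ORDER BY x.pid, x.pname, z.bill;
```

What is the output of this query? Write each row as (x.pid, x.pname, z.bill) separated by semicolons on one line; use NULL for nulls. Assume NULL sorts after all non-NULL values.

(1, Omar, 272); (6, Carol, 145); (6, Uma, 145); (9, Eve, NULL)

Joins associate left-to-right: patients INNER JOIN bridge on pid gives 4 intermediate row(s).
Then LEFT JOIN `visits z` on tag_id: each of those 4 rows is kept; rows whose y.tag_id has no match in z get NULL for z's columns.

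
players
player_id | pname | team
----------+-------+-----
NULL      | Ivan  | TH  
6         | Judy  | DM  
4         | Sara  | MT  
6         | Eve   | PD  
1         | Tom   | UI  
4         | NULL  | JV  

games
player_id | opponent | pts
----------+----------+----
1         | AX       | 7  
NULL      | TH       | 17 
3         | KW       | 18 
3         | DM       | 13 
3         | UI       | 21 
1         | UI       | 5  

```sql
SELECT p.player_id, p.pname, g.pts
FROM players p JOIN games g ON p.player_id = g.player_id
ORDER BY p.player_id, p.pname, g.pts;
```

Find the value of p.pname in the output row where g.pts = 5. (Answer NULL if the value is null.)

INNER JOIN keeps only pairs where the ON condition holds.
Matching on p.player_id = g.player_id. A NULL in a compared column never satisfies the condition.
- p row (player_id=NULL): no match → dropped.
- p row (player_id=6): no match → dropped.
- p row (player_id=4): no match → dropped.
- p row (player_id=6): no match → dropped.
- p row (player_id=1): matches 2 g row(s) → 2 output row(s).
- p row (player_id=4): no match → dropped.

Tom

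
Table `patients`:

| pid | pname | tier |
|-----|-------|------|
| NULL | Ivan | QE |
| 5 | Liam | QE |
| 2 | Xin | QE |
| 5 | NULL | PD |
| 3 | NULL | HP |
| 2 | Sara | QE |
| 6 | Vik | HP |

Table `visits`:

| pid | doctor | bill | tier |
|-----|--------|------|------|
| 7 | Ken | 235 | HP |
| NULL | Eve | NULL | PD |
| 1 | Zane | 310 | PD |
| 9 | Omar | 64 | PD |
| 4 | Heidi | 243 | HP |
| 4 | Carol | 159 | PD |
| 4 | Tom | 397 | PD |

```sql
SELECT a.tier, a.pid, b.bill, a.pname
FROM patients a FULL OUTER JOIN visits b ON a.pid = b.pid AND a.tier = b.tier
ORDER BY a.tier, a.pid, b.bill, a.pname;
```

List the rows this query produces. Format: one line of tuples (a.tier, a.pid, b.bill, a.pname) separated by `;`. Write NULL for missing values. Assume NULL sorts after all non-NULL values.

(HP, 3, NULL, NULL); (HP, 6, NULL, Vik); (PD, 5, NULL, NULL); (QE, 2, NULL, Sara); (QE, 2, NULL, Xin); (QE, 5, NULL, Liam); (QE, NULL, NULL, Ivan); (NULL, NULL, 64, NULL); (NULL, NULL, 159, NULL); (NULL, NULL, 235, NULL); (NULL, NULL, 243, NULL); (NULL, NULL, 310, NULL); (NULL, NULL, 397, NULL); (NULL, NULL, NULL, NULL)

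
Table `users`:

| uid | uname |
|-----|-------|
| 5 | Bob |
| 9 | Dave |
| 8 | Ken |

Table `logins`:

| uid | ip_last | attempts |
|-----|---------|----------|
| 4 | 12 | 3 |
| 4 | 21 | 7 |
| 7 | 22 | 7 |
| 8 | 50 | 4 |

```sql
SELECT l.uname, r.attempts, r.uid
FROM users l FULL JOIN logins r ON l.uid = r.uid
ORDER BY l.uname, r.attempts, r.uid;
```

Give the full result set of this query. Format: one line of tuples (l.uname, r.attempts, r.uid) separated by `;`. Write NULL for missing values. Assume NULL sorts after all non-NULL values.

(Bob, NULL, NULL); (Dave, NULL, NULL); (Ken, 4, 8); (NULL, 3, 4); (NULL, 7, 4); (NULL, 7, 7)

FULL OUTER JOIN keeps every row from both sides; unmatched rows get NULL for the other side's columns.
Matching on l.uid = r.uid.
Matched pairs: 1; unmatched l rows kept: 2; unmatched r rows kept: 3.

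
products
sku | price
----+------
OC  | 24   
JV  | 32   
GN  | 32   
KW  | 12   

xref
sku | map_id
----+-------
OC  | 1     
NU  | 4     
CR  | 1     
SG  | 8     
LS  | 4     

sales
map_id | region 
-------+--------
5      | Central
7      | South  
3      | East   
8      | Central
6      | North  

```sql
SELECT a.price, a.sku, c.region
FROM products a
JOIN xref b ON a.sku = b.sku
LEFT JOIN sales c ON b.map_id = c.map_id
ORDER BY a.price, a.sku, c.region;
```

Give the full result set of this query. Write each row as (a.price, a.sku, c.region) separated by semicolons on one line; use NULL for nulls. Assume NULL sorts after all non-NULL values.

Joins associate left-to-right: products INNER JOIN xref on sku gives 1 intermediate row(s).
Then LEFT JOIN `sales c` on map_id: each of those 1 rows is kept; rows whose b.map_id has no match in c get NULL for c's columns.

(24, OC, NULL)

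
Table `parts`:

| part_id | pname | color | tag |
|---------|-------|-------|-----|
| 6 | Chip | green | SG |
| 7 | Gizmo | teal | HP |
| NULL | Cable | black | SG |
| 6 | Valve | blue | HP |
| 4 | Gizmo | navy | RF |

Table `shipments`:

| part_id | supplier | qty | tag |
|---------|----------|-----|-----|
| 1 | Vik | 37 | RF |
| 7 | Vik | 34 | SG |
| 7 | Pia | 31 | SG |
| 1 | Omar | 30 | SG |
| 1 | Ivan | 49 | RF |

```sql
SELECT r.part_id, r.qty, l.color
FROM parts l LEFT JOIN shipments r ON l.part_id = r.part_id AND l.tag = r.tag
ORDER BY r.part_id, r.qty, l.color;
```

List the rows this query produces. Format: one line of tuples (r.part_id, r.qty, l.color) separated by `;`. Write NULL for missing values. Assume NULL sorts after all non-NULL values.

(NULL, NULL, black); (NULL, NULL, blue); (NULL, NULL, green); (NULL, NULL, navy); (NULL, NULL, teal)

LEFT JOIN keeps every row from `parts`; unmatched rows get NULL for `shipments`'s columns.
Matching on l.part_id = r.part_id AND l.tag = r.tag. A NULL in a compared column never satisfies the condition.
Matched pairs: 0; unmatched l rows kept: 5.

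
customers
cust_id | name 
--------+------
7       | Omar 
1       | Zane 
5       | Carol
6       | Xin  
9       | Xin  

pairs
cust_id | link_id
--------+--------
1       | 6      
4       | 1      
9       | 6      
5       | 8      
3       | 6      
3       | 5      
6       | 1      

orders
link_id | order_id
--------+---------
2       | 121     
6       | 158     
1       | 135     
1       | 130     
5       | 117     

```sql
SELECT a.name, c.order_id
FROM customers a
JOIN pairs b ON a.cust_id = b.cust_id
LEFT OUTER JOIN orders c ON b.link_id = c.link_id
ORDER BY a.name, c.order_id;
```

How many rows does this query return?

5

Joins associate left-to-right: customers INNER JOIN pairs on cust_id gives 4 intermediate row(s).
Then LEFT JOIN `orders c` on link_id: each of those 4 rows is kept; rows whose b.link_id has no match in c get NULL for c's columns.
Result: 5 row(s).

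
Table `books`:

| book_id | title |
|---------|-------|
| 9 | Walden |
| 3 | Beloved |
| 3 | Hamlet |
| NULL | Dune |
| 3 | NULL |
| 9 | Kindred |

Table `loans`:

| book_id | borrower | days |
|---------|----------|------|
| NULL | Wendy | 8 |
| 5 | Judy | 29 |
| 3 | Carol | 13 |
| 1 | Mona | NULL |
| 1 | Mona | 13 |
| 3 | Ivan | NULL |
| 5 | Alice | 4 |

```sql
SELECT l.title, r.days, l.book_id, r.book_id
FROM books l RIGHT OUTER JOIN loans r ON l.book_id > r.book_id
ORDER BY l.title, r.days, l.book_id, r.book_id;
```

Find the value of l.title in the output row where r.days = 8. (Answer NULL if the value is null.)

NULL

RIGHT JOIN keeps every row from `loans`; unmatched rows get NULL for `books`'s columns.
Matching on l.book_id > r.book_id. A NULL in a compared column never satisfies the condition.
- l (book_id=9) pairs with 6 row(s) of r.
- l (book_id=3) pairs with 2 row(s) of r.
- l (book_id=3) pairs with 2 row(s) of r.
- l (book_id=NULL) has no partner in r.
- l (book_id=3) pairs with 2 row(s) of r.
- l (book_id=9) pairs with 6 row(s) of r.
- 1 r row(s) had no l match → kept, l columns NULL.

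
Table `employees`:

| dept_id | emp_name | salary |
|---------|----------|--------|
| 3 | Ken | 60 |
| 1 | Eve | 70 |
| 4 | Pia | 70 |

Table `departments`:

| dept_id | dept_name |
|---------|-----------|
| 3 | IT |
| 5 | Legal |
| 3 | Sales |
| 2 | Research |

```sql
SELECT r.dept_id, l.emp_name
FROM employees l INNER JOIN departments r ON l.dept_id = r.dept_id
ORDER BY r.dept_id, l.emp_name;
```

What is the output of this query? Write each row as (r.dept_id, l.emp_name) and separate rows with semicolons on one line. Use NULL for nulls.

(3, Ken); (3, Ken)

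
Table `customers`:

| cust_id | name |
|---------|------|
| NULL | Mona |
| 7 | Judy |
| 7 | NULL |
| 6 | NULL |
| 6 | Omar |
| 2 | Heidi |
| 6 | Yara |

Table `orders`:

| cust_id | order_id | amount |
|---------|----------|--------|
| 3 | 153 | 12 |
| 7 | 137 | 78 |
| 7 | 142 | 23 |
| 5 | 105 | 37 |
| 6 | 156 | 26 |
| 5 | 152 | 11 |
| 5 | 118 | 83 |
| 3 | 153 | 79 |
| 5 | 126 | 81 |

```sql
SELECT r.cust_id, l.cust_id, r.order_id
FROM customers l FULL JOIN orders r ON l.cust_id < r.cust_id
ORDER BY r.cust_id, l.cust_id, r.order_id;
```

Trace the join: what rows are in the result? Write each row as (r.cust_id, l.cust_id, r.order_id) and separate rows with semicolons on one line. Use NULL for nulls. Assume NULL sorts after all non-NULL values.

(3, 2, 153); (3, 2, 153); (5, 2, 105); (5, 2, 118); (5, 2, 126); (5, 2, 152); (6, 2, 156); (7, 2, 137); (7, 2, 142); (7, 6, 137); (7, 6, 137); (7, 6, 137); (7, 6, 142); (7, 6, 142); (7, 6, 142); (NULL, 7, NULL); (NULL, 7, NULL); (NULL, NULL, NULL)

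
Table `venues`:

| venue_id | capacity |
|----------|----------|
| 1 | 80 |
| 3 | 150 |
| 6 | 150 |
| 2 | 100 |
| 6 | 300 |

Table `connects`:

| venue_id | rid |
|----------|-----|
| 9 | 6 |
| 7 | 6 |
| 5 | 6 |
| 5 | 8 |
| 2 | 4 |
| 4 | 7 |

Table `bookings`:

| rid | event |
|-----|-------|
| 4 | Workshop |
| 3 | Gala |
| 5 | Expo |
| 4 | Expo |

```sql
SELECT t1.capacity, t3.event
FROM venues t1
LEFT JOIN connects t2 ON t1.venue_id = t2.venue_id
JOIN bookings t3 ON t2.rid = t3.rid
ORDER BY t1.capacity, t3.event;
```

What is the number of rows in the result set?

2

Joins associate left-to-right: venues LEFT JOIN connects on venue_id gives 5 intermediate row(s).
Then INNER JOIN `bookings t3` on rid: keep only rows whose t2.rid appears in t3.
Result: 2 row(s).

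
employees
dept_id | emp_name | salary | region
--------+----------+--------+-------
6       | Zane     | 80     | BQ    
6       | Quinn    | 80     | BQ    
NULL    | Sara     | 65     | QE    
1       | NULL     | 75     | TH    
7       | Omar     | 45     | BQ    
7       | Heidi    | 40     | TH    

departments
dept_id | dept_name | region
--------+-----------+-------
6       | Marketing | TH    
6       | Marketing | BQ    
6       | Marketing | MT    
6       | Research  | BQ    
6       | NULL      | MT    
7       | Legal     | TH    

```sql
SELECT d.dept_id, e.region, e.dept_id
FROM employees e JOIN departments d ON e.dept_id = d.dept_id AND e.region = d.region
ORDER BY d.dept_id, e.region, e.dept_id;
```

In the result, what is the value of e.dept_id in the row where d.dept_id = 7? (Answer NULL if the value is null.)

INNER JOIN keeps only pairs where the ON condition holds.
Matching on e.dept_id = d.dept_id AND e.region = d.region. A NULL in a compared column never satisfies the condition.
Matched pairs: 5.

7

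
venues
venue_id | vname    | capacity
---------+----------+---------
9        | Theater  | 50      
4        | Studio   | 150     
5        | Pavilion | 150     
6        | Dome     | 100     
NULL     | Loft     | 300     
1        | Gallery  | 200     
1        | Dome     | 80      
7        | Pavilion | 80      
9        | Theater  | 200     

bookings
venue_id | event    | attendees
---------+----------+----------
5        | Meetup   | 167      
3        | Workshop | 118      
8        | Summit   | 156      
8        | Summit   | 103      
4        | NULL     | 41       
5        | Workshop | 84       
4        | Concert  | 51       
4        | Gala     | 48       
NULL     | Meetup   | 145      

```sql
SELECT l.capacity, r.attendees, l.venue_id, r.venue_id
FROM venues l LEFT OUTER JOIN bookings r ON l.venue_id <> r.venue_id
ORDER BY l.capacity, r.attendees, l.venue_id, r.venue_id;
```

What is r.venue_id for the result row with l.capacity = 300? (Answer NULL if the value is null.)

NULL

LEFT JOIN keeps every row from `venues`; unmatched rows get NULL for `bookings`'s columns.
Matching on l.venue_id <> r.venue_id. A NULL in a compared column never satisfies the condition.
- venue_id=9: 8 matching r row(s), so 8 row(s) emitted.
- venue_id=4: 5 matching r row(s), so 5 row(s) emitted.
- venue_id=5: 6 matching r row(s), so 6 row(s) emitted.
- venue_id=6: 8 matching r row(s), so 8 row(s) emitted.
- venue_id=NULL: no r row matches, row kept with r columns NULL.
- venue_id=1: 8 matching r row(s), so 8 row(s) emitted.
- venue_id=1: 8 matching r row(s), so 8 row(s) emitted.
- venue_id=7: 8 matching r row(s), so 8 row(s) emitted.
- venue_id=9: 8 matching r row(s), so 8 row(s) emitted.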